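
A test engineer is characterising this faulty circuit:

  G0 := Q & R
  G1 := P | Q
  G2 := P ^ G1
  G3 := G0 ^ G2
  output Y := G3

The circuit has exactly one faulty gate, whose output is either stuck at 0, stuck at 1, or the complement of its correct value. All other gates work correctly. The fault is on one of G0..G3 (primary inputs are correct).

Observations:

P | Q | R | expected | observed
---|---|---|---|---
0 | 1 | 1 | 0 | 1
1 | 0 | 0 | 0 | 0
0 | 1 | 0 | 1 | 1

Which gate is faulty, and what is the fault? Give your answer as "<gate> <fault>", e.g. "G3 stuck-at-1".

Fault-free values for test 1 (P=0, Q=1, R=1): G0=1, G1=1, G2=1, G3=0, giving Y=0. Observed 1.
Test 1: faults giving observed 1 are {G0 stuck-at-0, G0 inverted output, G1 stuck-at-0, G1 inverted output, G2 stuck-at-0, G2 inverted output, G3 stuck-at-1, G3 inverted output}.
Test 2 (P=1, Q=0, R=0): fault-free G0=0, G1=1, G2=0, G3=0 → 0; observed 0. Eliminates G0 inverted output, G1 stuck-at-0, G1 inverted output, G2 inverted output, G3 stuck-at-1, G3 inverted output.
Test 3 (P=0, Q=1, R=0): fault-free G0=0, G1=1, G2=1, G3=1 → 1; observed 1. Eliminates G2 stuck-at-0.
Only G0 stuck-at-0 is consistent with every test.

G0 stuck-at-0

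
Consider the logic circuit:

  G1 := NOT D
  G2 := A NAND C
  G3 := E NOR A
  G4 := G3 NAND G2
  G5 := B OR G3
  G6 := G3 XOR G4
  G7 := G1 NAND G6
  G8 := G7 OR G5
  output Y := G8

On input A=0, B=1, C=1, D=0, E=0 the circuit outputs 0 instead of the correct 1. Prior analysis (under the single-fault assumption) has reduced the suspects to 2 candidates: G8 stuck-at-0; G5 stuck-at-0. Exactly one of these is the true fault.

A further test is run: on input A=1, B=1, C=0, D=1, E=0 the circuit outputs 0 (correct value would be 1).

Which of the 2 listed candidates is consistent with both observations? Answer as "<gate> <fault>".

G8 stuck-at-0

Evaluate each candidate on input A=1, B=1, C=0, D=1, E=0:
  G8 stuck-at-0: G1=0, G2=1, G3=0, G4=1, G5=1, G6=1, G7=1, G8=0 [stuck-at-0] → 0 — matches
  G5 stuck-at-0: G1=0, G2=1, G3=0, G4=1, G5=0 [stuck-at-0], G6=1, G7=1, G8=1 → 1 — eliminated
Only G8 stuck-at-0 reproduces the observed 0.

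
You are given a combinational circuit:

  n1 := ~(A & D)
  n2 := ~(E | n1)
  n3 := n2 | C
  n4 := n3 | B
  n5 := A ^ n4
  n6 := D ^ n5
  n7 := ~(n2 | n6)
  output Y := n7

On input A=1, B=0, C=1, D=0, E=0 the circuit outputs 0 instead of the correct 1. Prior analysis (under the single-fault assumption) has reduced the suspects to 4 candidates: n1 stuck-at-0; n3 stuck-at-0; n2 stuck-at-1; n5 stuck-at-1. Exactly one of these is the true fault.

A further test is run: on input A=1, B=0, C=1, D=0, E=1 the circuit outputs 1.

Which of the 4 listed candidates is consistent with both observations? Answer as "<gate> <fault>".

Evaluate each candidate on input A=1, B=0, C=1, D=0, E=1:
  n1 stuck-at-0: n1=0 [stuck-at-0], n2=0, n3=1, n4=1, n5=0, n6=0, n7=1 → 1 — matches
  n3 stuck-at-0: n1=1, n2=0, n3=0 [stuck-at-0], n4=0, n5=1, n6=1, n7=0 → 0 — eliminated
  n2 stuck-at-1: n1=1, n2=1 [stuck-at-1], n3=1, n4=1, n5=0, n6=0, n7=0 → 0 — eliminated
  n5 stuck-at-1: n1=1, n2=0, n3=1, n4=1, n5=1 [stuck-at-1], n6=1, n7=0 → 0 — eliminated
Only n1 stuck-at-0 reproduces the observed 1.

n1 stuck-at-0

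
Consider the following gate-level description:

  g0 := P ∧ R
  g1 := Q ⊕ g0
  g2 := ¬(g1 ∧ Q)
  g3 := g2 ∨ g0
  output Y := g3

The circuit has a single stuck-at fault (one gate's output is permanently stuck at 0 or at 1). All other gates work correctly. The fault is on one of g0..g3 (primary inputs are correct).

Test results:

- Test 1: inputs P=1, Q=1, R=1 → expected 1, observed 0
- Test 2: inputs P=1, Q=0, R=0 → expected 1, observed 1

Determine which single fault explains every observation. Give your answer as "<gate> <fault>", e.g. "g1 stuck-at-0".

g0 stuck-at-0

Fault-free values for test 1 (P=1, Q=1, R=1): g0=1, g1=0, g2=1, g3=1, giving Y=1. Observed 0.
Test 1: faults giving observed 0 are {g0 stuck-at-0, g3 stuck-at-0}.
Test 2 (P=1, Q=0, R=0): fault-free g0=0, g1=0, g2=1, g3=1 → 1; observed 1. Eliminates g3 stuck-at-0.
Only g0 stuck-at-0 is consistent with every test.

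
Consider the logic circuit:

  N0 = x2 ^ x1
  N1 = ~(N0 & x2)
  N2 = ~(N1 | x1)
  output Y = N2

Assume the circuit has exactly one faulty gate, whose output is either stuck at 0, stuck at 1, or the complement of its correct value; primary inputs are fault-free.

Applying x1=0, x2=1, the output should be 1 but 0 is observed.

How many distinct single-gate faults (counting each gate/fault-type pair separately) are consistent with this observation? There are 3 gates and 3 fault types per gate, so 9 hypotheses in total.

6

Fault-free: N0=1, N1=0, N2=1 → 1. Observed 0.
  N0 stuck-at-0: output 0 ✓
  N0 stuck-at-1: output 1 ✗
  N0 inverted output: output 0 ✓
  N1 stuck-at-0: output 1 ✗
  N1 stuck-at-1: output 0 ✓
  N1 inverted output: output 0 ✓
  N2 stuck-at-0: output 0 ✓
  N2 stuck-at-1: output 1 ✗
  N2 inverted output: output 0 ✓
Consistent faults: {N0 stuck-at-0, N0 inverted output, N1 stuck-at-1, N1 inverted output, N2 stuck-at-0, N2 inverted output} — 6 in all.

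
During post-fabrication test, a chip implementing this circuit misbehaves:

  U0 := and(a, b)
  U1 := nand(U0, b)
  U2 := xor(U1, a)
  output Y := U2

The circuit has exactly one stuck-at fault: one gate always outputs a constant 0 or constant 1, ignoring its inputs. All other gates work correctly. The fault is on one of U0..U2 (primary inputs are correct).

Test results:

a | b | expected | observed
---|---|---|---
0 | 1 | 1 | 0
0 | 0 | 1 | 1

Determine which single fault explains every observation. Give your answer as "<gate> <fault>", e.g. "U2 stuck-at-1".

U0 stuck-at-1

Fault-free values for test 1 (a=0, b=1): U0=0, U1=1, U2=1, giving Y=1. Observed 0.
Test 1: faults giving observed 0 are {U0 stuck-at-1, U1 stuck-at-0, U2 stuck-at-0}.
Test 2 (a=0, b=0): fault-free U0=0, U1=1, U2=1 → 1; observed 1. Eliminates U1 stuck-at-0, U2 stuck-at-0.
Only U0 stuck-at-1 is consistent with every test.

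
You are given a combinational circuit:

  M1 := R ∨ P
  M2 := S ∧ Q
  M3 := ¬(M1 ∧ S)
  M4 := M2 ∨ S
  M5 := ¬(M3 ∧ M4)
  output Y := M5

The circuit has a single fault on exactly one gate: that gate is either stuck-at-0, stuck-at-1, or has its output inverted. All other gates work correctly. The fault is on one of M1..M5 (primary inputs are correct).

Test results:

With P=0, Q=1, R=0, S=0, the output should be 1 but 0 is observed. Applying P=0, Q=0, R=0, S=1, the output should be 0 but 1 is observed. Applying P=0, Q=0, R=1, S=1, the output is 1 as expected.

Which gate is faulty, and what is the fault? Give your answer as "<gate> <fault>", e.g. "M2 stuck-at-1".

Fault-free values for test 1 (P=0, Q=1, R=0, S=0): M1=0, M2=0, M3=1, M4=0, M5=1, giving Y=1. Observed 0.
Test 1: faults giving observed 0 are {M2 stuck-at-1, M2 inverted output, M4 stuck-at-1, M4 inverted output, M5 stuck-at-0, M5 inverted output}.
Test 2 (P=0, Q=0, R=0, S=1): fault-free M1=0, M2=0, M3=1, M4=1, M5=0 → 0; observed 1. Eliminates M2 stuck-at-1, M2 inverted output, M4 stuck-at-1, M5 stuck-at-0.
Test 3 (P=0, Q=0, R=1, S=1): fault-free M1=1, M2=0, M3=0, M4=1, M5=1 → 1; observed 1. Eliminates M5 inverted output.
Only M4 inverted output is consistent with every test.

M4 inverted output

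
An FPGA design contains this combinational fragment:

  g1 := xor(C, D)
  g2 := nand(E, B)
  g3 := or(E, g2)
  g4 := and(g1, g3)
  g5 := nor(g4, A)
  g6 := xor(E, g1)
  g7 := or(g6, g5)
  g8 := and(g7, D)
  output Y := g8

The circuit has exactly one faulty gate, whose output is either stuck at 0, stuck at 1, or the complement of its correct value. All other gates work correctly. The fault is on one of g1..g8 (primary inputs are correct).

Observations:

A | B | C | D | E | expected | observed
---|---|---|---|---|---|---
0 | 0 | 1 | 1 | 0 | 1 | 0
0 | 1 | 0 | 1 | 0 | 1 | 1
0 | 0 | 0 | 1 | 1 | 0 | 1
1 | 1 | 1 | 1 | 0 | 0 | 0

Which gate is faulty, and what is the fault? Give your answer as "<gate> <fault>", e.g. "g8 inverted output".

g4 inverted output

Fault-free values for test 1 (A=0, B=0, C=1, D=1, E=0): g1=0, g2=1, g3=1, g4=0, g5=1, g6=0, g7=1, g8=1, giving Y=1. Observed 0.
Test 1: faults giving observed 0 are {g4 stuck-at-1, g4 inverted output, g5 stuck-at-0, g5 inverted output, g7 stuck-at-0, g7 inverted output, g8 stuck-at-0, g8 inverted output}.
Test 2 (A=0, B=1, C=0, D=1, E=0): fault-free g1=1, g2=1, g3=1, g4=1, g5=0, g6=1, g7=1, g8=1 → 1; observed 1. Eliminates g7 stuck-at-0, g7 inverted output, g8 stuck-at-0, g8 inverted output.
Test 3 (A=0, B=0, C=0, D=1, E=1): fault-free g1=1, g2=1, g3=1, g4=1, g5=0, g6=0, g7=0, g8=0 → 0; observed 1. Eliminates g4 stuck-at-1, g5 stuck-at-0.
Test 4 (A=1, B=1, C=1, D=1, E=0): fault-free g1=0, g2=1, g3=1, g4=0, g5=0, g6=0, g7=0, g8=0 → 0; observed 0. Eliminates g5 inverted output.
Only g4 inverted output is consistent with every test.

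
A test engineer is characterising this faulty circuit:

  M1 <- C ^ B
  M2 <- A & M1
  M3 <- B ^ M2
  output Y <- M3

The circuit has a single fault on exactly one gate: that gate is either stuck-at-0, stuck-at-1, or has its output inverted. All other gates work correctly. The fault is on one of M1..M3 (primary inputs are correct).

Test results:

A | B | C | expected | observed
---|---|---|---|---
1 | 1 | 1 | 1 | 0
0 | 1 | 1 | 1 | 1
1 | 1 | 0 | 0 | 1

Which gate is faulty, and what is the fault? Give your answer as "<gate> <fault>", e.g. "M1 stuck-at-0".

M1 inverted output

Fault-free values for test 1 (A=1, B=1, C=1): M1=0, M2=0, M3=1, giving Y=1. Observed 0.
Test 1: faults giving observed 0 are {M1 stuck-at-1, M1 inverted output, M2 stuck-at-1, M2 inverted output, M3 stuck-at-0, M3 inverted output}.
Test 2 (A=0, B=1, C=1): fault-free M1=0, M2=0, M3=1 → 1; observed 1. Eliminates M2 stuck-at-1, M2 inverted output, M3 stuck-at-0, M3 inverted output.
Test 3 (A=1, B=1, C=0): fault-free M1=1, M2=1, M3=0 → 0; observed 1. Eliminates M1 stuck-at-1.
Only M1 inverted output is consistent with every test.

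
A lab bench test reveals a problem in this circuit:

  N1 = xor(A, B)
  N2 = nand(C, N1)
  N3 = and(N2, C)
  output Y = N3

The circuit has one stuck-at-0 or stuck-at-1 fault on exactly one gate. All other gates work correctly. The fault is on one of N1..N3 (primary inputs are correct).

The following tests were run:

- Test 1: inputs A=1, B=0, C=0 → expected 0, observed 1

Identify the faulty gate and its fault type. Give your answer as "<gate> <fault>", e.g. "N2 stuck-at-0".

Fault-free values for test 1 (A=1, B=0, C=0): N1=1, N2=1, N3=0, giving Y=0. Observed 1.
Test 1: faults giving observed 1 are {N3 stuck-at-1}.
Only N3 stuck-at-1 is consistent with every test.

N3 stuck-at-1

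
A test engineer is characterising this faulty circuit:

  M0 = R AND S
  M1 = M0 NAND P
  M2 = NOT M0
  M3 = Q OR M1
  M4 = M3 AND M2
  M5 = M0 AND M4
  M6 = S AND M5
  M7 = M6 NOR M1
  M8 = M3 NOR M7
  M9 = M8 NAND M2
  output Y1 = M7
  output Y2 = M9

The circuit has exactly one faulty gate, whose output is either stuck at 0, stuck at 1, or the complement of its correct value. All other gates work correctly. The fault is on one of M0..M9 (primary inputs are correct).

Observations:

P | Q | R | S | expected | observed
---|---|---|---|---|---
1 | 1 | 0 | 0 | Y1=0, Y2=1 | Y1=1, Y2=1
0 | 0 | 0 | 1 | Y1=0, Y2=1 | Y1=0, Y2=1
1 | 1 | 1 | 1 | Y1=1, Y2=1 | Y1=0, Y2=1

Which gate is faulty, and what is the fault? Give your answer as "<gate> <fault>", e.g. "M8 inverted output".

Fault-free values for test 1 (P=1, Q=1, R=0, S=0): M0=0, M1=1, M2=1, M3=1, M4=1, M5=0, M6=0, M7=0, M8=0, M9=1, giving Y1=0, Y2=1. Observed Y1=1, Y2=1.
Test 1: faults giving observed Y1=1, Y2=1 are {M0 stuck-at-1, M0 inverted output, M1 stuck-at-0, M1 inverted output, M7 stuck-at-1, M7 inverted output}.
Test 2 (P=0, Q=0, R=0, S=1): fault-free M0=0, M1=1, M2=1, M3=1, M4=1, M5=0, M6=0, M7=0, M8=0, M9=1 → Y1=0, Y2=1; observed Y1=0, Y2=1. Eliminates M1 stuck-at-0, M1 inverted output, M7 stuck-at-1, M7 inverted output.
Test 3 (P=1, Q=1, R=1, S=1): fault-free M0=1, M1=0, M2=0, M3=1, M4=0, M5=0, M6=0, M7=1, M8=0, M9=1 → Y1=1, Y2=1; observed Y1=0, Y2=1. Eliminates M0 stuck-at-1.
Only M0 inverted output is consistent with every test.

M0 inverted output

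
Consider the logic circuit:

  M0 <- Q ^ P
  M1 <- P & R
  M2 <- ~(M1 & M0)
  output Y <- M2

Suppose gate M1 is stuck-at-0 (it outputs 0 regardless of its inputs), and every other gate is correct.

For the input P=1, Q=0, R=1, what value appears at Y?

1

Propagate with M1 forced: M0=1, M1=0 [stuck-at-0], M2=1.
So Y = 1. (Without the fault it would be 0.)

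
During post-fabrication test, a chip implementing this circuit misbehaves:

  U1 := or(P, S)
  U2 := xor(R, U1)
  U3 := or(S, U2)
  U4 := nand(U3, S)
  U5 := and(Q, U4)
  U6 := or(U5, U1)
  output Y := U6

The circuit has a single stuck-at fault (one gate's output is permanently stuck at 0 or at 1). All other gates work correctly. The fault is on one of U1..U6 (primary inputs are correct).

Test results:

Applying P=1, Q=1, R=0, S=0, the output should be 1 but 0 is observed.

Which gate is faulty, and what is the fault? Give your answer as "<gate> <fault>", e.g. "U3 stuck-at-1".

U6 stuck-at-0

Fault-free values for test 1 (P=1, Q=1, R=0, S=0): U1=1, U2=1, U3=1, U4=1, U5=1, U6=1, giving Y=1. Observed 0.
Test 1: faults giving observed 0 are {U6 stuck-at-0}.
Only U6 stuck-at-0 is consistent with every test.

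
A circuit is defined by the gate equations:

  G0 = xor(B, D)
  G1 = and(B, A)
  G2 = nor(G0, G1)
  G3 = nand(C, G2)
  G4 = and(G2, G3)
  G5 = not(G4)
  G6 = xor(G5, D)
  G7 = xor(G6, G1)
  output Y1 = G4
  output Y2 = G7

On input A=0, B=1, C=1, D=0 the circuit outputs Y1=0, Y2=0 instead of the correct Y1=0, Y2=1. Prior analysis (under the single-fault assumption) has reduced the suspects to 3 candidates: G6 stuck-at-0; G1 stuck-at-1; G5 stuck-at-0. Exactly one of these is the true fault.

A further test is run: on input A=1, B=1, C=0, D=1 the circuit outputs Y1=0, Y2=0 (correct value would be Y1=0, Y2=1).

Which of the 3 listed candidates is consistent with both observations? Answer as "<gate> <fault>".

G5 stuck-at-0

Evaluate each candidate on input A=1, B=1, C=0, D=1:
  G6 stuck-at-0: G0=0, G1=1, G2=0, G3=1, G4=0, G5=1, G6=0 [stuck-at-0], G7=1 → Y1=0, Y2=1 — eliminated
  G1 stuck-at-1: G0=0, G1=1 [stuck-at-1], G2=0, G3=1, G4=0, G5=1, G6=0, G7=1 → Y1=0, Y2=1 — eliminated
  G5 stuck-at-0: G0=0, G1=1, G2=0, G3=1, G4=0, G5=0 [stuck-at-0], G6=1, G7=0 → Y1=0, Y2=0 — matches
Only G5 stuck-at-0 reproduces the observed Y1=0, Y2=0.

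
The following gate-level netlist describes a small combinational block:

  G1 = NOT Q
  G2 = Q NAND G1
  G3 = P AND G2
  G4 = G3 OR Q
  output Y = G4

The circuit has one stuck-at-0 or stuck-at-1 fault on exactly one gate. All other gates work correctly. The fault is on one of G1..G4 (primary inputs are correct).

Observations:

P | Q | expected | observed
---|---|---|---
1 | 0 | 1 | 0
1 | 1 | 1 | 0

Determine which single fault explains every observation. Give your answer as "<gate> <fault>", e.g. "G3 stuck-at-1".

G4 stuck-at-0

Fault-free values for test 1 (P=1, Q=0): G1=1, G2=1, G3=1, G4=1, giving Y=1. Observed 0.
Test 1: faults giving observed 0 are {G2 stuck-at-0, G3 stuck-at-0, G4 stuck-at-0}.
Test 2 (P=1, Q=1): fault-free G1=0, G2=1, G3=1, G4=1 → 1; observed 0. Eliminates G2 stuck-at-0, G3 stuck-at-0.
Only G4 stuck-at-0 is consistent with every test.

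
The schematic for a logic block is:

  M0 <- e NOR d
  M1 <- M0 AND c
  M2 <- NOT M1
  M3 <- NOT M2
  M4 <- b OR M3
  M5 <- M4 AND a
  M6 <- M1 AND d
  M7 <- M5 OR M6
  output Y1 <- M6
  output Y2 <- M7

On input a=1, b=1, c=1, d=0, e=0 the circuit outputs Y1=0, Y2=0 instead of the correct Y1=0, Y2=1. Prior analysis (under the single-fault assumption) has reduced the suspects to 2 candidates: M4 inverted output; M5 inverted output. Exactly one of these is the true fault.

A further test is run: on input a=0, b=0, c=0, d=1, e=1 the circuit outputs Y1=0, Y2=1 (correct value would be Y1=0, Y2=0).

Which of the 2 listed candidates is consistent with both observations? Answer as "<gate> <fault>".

M5 inverted output

Evaluate each candidate on input a=0, b=0, c=0, d=1, e=1:
  M4 inverted output: M0=0, M1=0, M2=1, M3=0, M4=1 [inverted output], M5=0, M6=0, M7=0 → Y1=0, Y2=0 — eliminated
  M5 inverted output: M0=0, M1=0, M2=1, M3=0, M4=0, M5=1 [inverted output], M6=0, M7=1 → Y1=0, Y2=1 — matches
Only M5 inverted output reproduces the observed Y1=0, Y2=1.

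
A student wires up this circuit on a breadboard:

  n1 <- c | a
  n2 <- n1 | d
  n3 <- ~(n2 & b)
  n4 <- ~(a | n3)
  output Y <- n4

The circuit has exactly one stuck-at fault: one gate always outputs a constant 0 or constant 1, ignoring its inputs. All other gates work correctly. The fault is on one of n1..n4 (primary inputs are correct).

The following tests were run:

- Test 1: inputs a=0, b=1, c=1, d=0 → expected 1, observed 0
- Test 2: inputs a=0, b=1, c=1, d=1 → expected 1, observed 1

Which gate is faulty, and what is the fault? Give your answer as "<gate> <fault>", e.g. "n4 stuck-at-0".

Fault-free values for test 1 (a=0, b=1, c=1, d=0): n1=1, n2=1, n3=0, n4=1, giving Y=1. Observed 0.
Test 1: faults giving observed 0 are {n1 stuck-at-0, n2 stuck-at-0, n3 stuck-at-1, n4 stuck-at-0}.
Test 2 (a=0, b=1, c=1, d=1): fault-free n1=1, n2=1, n3=0, n4=1 → 1; observed 1. Eliminates n2 stuck-at-0, n3 stuck-at-1, n4 stuck-at-0.
Only n1 stuck-at-0 is consistent with every test.

n1 stuck-at-0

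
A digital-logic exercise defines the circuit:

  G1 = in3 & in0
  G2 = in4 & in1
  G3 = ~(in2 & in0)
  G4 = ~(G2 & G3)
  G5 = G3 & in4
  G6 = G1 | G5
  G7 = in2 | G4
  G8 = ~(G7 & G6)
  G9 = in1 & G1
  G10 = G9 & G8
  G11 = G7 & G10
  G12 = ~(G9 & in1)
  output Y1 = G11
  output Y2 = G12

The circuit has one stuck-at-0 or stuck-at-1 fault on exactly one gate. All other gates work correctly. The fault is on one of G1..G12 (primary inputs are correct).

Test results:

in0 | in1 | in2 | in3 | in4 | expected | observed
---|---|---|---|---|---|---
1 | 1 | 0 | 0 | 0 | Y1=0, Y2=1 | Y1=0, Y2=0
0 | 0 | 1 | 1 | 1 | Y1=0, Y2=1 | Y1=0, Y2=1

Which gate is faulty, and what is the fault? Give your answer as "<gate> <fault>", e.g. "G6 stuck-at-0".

Fault-free values for test 1 (in0=1, in1=1, in2=0, in3=0, in4=0): G1=0, G2=0, G3=1, G4=1, G5=0, G6=0, G7=1, G8=1, G9=0, G10=0, G11=0, G12=1, giving Y1=0, Y2=1. Observed Y1=0, Y2=0.
Test 1: faults giving observed Y1=0, Y2=0 are {G1 stuck-at-1, G12 stuck-at-0}.
Test 2 (in0=0, in1=0, in2=1, in3=1, in4=1): fault-free G1=0, G2=0, G3=1, G4=1, G5=1, G6=1, G7=1, G8=0, G9=0, G10=0, G11=0, G12=1 → Y1=0, Y2=1; observed Y1=0, Y2=1. Eliminates G12 stuck-at-0.
Only G1 stuck-at-1 is consistent with every test.

G1 stuck-at-1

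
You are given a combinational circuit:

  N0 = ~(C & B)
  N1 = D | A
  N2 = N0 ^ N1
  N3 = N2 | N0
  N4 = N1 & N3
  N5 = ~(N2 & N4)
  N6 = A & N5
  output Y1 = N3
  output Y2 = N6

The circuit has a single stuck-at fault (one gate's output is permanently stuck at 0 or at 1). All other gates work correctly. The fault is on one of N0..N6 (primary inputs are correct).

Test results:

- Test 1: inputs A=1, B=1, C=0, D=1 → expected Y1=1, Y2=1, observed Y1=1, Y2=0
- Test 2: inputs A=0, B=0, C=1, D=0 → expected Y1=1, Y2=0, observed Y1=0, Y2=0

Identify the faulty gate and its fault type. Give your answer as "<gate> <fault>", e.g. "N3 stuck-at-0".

N0 stuck-at-0

Fault-free values for test 1 (A=1, B=1, C=0, D=1): N0=1, N1=1, N2=0, N3=1, N4=1, N5=1, N6=1, giving Y1=1, Y2=1. Observed Y1=1, Y2=0.
Test 1: faults giving observed Y1=1, Y2=0 are {N0 stuck-at-0, N2 stuck-at-1, N5 stuck-at-0, N6 stuck-at-0}.
Test 2 (A=0, B=0, C=1, D=0): fault-free N0=1, N1=0, N2=1, N3=1, N4=0, N5=1, N6=0 → Y1=1, Y2=0; observed Y1=0, Y2=0. Eliminates N2 stuck-at-1, N5 stuck-at-0, N6 stuck-at-0.
Only N0 stuck-at-0 is consistent with every test.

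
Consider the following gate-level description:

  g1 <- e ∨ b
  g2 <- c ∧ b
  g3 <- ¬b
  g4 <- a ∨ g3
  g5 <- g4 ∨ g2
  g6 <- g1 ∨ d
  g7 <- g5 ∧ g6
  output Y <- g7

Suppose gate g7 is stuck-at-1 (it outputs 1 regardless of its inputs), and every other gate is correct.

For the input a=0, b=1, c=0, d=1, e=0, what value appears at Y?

Propagate with g7 forced: g1=1, g2=0, g3=0, g4=0, g5=0, g6=1, g7=1 [stuck-at-1].
So Y = 1. (Without the fault it would be 0.)

1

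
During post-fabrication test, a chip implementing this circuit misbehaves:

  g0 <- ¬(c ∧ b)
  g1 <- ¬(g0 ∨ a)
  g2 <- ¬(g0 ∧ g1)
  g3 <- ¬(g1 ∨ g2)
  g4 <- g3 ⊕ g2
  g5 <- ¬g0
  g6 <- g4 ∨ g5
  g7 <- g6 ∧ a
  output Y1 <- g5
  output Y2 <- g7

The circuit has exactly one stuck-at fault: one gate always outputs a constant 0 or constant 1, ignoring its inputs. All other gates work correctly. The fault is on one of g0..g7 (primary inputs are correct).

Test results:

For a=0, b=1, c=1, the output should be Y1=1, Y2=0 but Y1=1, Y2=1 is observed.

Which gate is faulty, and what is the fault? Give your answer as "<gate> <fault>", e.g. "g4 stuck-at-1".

Fault-free values for test 1 (a=0, b=1, c=1): g0=0, g1=1, g2=1, g3=0, g4=1, g5=1, g6=1, g7=0, giving Y1=1, Y2=0. Observed Y1=1, Y2=1.
Test 1: faults giving observed Y1=1, Y2=1 are {g7 stuck-at-1}.
Only g7 stuck-at-1 is consistent with every test.

g7 stuck-at-1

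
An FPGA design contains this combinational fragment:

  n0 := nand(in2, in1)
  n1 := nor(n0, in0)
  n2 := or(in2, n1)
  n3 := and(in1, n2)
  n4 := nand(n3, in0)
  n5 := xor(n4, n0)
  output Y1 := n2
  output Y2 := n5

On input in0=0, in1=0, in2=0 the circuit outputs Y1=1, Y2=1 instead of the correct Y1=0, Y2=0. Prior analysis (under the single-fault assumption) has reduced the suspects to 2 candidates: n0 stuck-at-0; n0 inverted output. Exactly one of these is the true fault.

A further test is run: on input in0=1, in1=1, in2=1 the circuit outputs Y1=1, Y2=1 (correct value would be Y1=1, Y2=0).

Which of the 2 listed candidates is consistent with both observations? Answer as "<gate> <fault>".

Evaluate each candidate on input in0=1, in1=1, in2=1:
  n0 stuck-at-0: n0=0 [stuck-at-0], n1=0, n2=1, n3=1, n4=0, n5=0 → Y1=1, Y2=0 — eliminated
  n0 inverted output: n0=1 [inverted output], n1=0, n2=1, n3=1, n4=0, n5=1 → Y1=1, Y2=1 — matches
Only n0 inverted output reproduces the observed Y1=1, Y2=1.

n0 inverted output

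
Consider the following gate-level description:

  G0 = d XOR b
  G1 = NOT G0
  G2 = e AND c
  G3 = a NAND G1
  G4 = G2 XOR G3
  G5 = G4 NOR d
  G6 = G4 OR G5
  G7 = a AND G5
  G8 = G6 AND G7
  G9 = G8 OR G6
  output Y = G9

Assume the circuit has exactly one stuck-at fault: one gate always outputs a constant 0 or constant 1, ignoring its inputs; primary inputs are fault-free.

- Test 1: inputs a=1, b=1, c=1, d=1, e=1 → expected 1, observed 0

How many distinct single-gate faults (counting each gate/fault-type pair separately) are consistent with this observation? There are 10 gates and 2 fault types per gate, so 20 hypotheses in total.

Fault-free: G0=0, G1=1, G2=1, G3=0, G4=1, G5=0, G6=1, G7=0, G8=0, G9=1 → 1. Observed 0.
  G0: stuck-at-1 ✓; others ✗
  G1: stuck-at-0 ✓; others ✗
  G2: stuck-at-0 ✓; others ✗
  G3: stuck-at-1 ✓; others ✗
  G4: stuck-at-0 ✓; others ✗
  G5: none of the 2 fault types match ✗
  G6: stuck-at-0 ✓; others ✗
  G7: none of the 2 fault types match ✗
  G8: none of the 2 fault types match ✗
  G9: stuck-at-0 ✓; others ✗
Consistent faults: {G0 stuck-at-1, G1 stuck-at-0, G2 stuck-at-0, G3 stuck-at-1, G4 stuck-at-0, G6 stuck-at-0, G9 stuck-at-0} — 7 in all.

7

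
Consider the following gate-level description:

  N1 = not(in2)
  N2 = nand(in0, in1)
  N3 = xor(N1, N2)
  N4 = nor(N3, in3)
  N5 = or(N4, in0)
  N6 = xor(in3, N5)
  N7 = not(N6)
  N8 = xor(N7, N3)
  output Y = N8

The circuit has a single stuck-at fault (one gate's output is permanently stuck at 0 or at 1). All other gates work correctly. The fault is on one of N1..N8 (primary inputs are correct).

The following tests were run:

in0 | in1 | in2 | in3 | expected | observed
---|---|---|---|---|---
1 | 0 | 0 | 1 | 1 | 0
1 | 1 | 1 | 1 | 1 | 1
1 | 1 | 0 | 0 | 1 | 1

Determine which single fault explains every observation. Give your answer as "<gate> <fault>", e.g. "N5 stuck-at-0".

Fault-free values for test 1 (in0=1, in1=0, in2=0, in3=1): N1=1, N2=1, N3=0, N4=0, N5=1, N6=0, N7=1, N8=1, giving Y=1. Observed 0.
Test 1: faults giving observed 0 are {N1 stuck-at-0, N2 stuck-at-0, N3 stuck-at-1, N5 stuck-at-0, N6 stuck-at-1, N7 stuck-at-0, N8 stuck-at-0}.
Test 2 (in0=1, in1=1, in2=1, in3=1): fault-free N1=0, N2=0, N3=0, N4=0, N5=1, N6=0, N7=1, N8=1 → 1; observed 1. Eliminates N3 stuck-at-1, N5 stuck-at-0, N6 stuck-at-1, N7 stuck-at-0, N8 stuck-at-0.
Test 3 (in0=1, in1=1, in2=0, in3=0): fault-free N1=1, N2=0, N3=1, N4=0, N5=1, N6=1, N7=0, N8=1 → 1; observed 1. Eliminates N1 stuck-at-0.
Only N2 stuck-at-0 is consistent with every test.

N2 stuck-at-0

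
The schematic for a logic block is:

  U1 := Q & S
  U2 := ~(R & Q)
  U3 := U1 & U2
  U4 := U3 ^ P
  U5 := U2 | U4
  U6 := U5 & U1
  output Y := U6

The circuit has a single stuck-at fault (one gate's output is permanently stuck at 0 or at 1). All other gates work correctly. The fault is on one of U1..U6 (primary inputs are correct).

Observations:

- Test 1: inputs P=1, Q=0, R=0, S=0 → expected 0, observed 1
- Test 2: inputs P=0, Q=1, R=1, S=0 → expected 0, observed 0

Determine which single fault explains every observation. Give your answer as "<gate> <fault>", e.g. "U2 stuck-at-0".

U1 stuck-at-1

Fault-free values for test 1 (P=1, Q=0, R=0, S=0): U1=0, U2=1, U3=0, U4=1, U5=1, U6=0, giving Y=0. Observed 1.
Test 1: faults giving observed 1 are {U1 stuck-at-1, U6 stuck-at-1}.
Test 2 (P=0, Q=1, R=1, S=0): fault-free U1=0, U2=0, U3=0, U4=0, U5=0, U6=0 → 0; observed 0. Eliminates U6 stuck-at-1.
Only U1 stuck-at-1 is consistent with every test.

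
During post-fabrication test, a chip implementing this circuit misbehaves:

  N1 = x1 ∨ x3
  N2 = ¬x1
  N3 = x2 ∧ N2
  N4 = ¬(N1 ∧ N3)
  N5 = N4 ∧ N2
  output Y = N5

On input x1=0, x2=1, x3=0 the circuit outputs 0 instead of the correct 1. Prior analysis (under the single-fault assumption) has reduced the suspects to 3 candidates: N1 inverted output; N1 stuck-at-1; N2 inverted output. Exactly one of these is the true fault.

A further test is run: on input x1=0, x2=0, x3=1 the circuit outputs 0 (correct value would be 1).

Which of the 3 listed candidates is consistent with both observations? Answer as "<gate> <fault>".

Evaluate each candidate on input x1=0, x2=0, x3=1:
  N1 inverted output: N1=0 [inverted output], N2=1, N3=0, N4=1, N5=1 → 1 — eliminated
  N1 stuck-at-1: N1=1 [stuck-at-1], N2=1, N3=0, N4=1, N5=1 → 1 — eliminated
  N2 inverted output: N1=1, N2=0 [inverted output], N3=0, N4=1, N5=0 → 0 — matches
Only N2 inverted output reproduces the observed 0.

N2 inverted output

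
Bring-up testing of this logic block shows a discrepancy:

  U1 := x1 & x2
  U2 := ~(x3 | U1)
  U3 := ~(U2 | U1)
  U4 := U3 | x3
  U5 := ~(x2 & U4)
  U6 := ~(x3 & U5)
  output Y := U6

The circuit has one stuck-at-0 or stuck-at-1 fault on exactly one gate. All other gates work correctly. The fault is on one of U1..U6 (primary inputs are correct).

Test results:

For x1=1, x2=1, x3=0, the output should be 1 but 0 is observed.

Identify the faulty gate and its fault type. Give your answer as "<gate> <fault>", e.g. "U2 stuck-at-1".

Fault-free values for test 1 (x1=1, x2=1, x3=0): U1=1, U2=0, U3=0, U4=0, U5=1, U6=1, giving Y=1. Observed 0.
Test 1: faults giving observed 0 are {U6 stuck-at-0}.
Only U6 stuck-at-0 is consistent with every test.

U6 stuck-at-0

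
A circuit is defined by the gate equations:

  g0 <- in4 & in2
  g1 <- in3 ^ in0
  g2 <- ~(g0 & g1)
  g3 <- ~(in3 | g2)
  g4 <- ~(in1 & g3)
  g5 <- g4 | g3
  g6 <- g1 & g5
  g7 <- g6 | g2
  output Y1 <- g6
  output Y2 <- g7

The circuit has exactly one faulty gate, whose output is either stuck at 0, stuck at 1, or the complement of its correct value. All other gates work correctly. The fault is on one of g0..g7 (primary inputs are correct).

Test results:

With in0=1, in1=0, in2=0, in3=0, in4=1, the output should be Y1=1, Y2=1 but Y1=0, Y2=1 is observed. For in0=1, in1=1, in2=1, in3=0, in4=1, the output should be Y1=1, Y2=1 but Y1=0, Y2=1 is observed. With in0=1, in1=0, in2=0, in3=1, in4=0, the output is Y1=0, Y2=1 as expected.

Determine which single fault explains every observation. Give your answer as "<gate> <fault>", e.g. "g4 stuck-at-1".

g1 stuck-at-0

Fault-free values for test 1 (in0=1, in1=0, in2=0, in3=0, in4=1): g0=0, g1=1, g2=1, g3=0, g4=1, g5=1, g6=1, g7=1, giving Y1=1, Y2=1. Observed Y1=0, Y2=1.
Test 1: faults giving observed Y1=0, Y2=1 are {g1 stuck-at-0, g1 inverted output, g4 stuck-at-0, g4 inverted output, g5 stuck-at-0, g5 inverted output, g6 stuck-at-0, g6 inverted output}.
Test 2 (in0=1, in1=1, in2=1, in3=0, in4=1): fault-free g0=1, g1=1, g2=0, g3=1, g4=0, g5=1, g6=1, g7=1 → Y1=1, Y2=1; observed Y1=0, Y2=1. Eliminates g4 stuck-at-0, g4 inverted output, g5 stuck-at-0, g5 inverted output, g6 stuck-at-0, g6 inverted output.
Test 3 (in0=1, in1=0, in2=0, in3=1, in4=0): fault-free g0=0, g1=0, g2=1, g3=0, g4=1, g5=1, g6=0, g7=1 → Y1=0, Y2=1; observed Y1=0, Y2=1. Eliminates g1 inverted output.
Only g1 stuck-at-0 is consistent with every test.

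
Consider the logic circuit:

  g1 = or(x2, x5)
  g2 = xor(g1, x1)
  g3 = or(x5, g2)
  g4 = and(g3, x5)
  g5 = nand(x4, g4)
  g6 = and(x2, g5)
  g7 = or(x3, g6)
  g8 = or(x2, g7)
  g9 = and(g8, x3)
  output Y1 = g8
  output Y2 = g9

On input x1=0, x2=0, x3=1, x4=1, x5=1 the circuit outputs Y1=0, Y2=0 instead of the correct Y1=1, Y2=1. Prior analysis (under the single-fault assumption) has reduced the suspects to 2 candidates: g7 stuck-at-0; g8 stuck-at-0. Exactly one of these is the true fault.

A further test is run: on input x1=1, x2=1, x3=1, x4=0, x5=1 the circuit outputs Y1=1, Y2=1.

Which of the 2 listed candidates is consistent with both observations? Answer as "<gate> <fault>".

Evaluate each candidate on input x1=1, x2=1, x3=1, x4=0, x5=1:
  g7 stuck-at-0: g1=1, g2=0, g3=1, g4=1, g5=1, g6=1, g7=0 [stuck-at-0], g8=1, g9=1 → Y1=1, Y2=1 — matches
  g8 stuck-at-0: g1=1, g2=0, g3=1, g4=1, g5=1, g6=1, g7=1, g8=0 [stuck-at-0], g9=0 → Y1=0, Y2=0 — eliminated
Only g7 stuck-at-0 reproduces the observed Y1=1, Y2=1.

g7 stuck-at-0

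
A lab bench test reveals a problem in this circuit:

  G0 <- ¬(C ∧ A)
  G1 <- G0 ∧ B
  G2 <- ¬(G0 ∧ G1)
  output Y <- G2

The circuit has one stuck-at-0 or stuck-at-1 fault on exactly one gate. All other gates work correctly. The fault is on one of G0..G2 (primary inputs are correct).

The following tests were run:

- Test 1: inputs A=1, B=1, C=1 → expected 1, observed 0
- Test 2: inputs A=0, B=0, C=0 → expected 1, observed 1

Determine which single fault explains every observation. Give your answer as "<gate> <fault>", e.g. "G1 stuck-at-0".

Fault-free values for test 1 (A=1, B=1, C=1): G0=0, G1=0, G2=1, giving Y=1. Observed 0.
Test 1: faults giving observed 0 are {G0 stuck-at-1, G2 stuck-at-0}.
Test 2 (A=0, B=0, C=0): fault-free G0=1, G1=0, G2=1 → 1; observed 1. Eliminates G2 stuck-at-0.
Only G0 stuck-at-1 is consistent with every test.

G0 stuck-at-1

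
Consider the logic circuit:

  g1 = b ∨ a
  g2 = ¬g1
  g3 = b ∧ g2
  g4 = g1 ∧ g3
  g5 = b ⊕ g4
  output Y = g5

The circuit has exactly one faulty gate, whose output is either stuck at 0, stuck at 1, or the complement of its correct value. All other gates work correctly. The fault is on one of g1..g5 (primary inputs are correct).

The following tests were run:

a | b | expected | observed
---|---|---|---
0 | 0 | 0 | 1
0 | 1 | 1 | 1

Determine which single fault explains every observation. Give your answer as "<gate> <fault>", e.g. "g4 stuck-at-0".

Fault-free values for test 1 (a=0, b=0): g1=0, g2=1, g3=0, g4=0, g5=0, giving Y=0. Observed 1.
Test 1: faults giving observed 1 are {g4 stuck-at-1, g4 inverted output, g5 stuck-at-1, g5 inverted output}.
Test 2 (a=0, b=1): fault-free g1=1, g2=0, g3=0, g4=0, g5=1 → 1; observed 1. Eliminates g4 stuck-at-1, g4 inverted output, g5 inverted output.
Only g5 stuck-at-1 is consistent with every test.

g5 stuck-at-1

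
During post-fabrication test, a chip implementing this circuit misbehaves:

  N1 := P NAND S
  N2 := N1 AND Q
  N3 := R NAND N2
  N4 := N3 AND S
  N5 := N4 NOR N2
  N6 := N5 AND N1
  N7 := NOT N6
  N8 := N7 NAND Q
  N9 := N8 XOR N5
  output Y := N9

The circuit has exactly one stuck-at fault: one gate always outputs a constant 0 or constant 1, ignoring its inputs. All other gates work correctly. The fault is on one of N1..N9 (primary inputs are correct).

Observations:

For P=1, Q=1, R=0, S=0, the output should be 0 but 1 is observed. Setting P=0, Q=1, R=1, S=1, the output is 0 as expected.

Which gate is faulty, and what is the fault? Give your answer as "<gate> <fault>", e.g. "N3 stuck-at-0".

N1 stuck-at-0

Fault-free values for test 1 (P=1, Q=1, R=0, S=0): N1=1, N2=1, N3=1, N4=0, N5=0, N6=0, N7=1, N8=0, N9=0, giving Y=0. Observed 1.
Test 1: faults giving observed 1 are {N1 stuck-at-0, N6 stuck-at-1, N7 stuck-at-0, N8 stuck-at-1, N9 stuck-at-1}.
Test 2 (P=0, Q=1, R=1, S=1): fault-free N1=1, N2=1, N3=0, N4=0, N5=0, N6=0, N7=1, N8=0, N9=0 → 0; observed 0. Eliminates N6 stuck-at-1, N7 stuck-at-0, N8 stuck-at-1, N9 stuck-at-1.
Only N1 stuck-at-0 is consistent with every test.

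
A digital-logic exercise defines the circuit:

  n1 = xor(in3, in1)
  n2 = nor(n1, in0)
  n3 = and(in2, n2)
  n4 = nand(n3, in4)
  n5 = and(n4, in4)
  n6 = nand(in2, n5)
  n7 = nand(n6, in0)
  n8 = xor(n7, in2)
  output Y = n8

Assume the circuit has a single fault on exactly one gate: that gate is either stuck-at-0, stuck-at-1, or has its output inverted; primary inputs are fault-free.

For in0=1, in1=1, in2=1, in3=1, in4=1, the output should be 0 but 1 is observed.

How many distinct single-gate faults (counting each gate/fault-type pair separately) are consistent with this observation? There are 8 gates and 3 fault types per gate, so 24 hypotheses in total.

Fault-free: n1=0, n2=0, n3=0, n4=1, n5=1, n6=0, n7=1, n8=0 → 0. Observed 1.
  n1: none of the 3 fault types match ✗
  n2: stuck-at-1, inverted output ✓; others ✗
  n3: stuck-at-1, inverted output ✓; others ✗
  n4: stuck-at-0, inverted output ✓; others ✗
  n5: stuck-at-0, inverted output ✓; others ✗
  n6: stuck-at-1, inverted output ✓; others ✗
  n7: stuck-at-0, inverted output ✓; others ✗
  n8: stuck-at-1, inverted output ✓; others ✗
Consistent faults: {n2 stuck-at-1, n2 inverted output, n3 stuck-at-1, n3 inverted output, n4 stuck-at-0, n4 inverted output, n5 stuck-at-0, n5 inverted output, n6 stuck-at-1, n6 inverted output, n7 stuck-at-0, n7 inverted output, n8 stuck-at-1, n8 inverted output} — 14 in all.

14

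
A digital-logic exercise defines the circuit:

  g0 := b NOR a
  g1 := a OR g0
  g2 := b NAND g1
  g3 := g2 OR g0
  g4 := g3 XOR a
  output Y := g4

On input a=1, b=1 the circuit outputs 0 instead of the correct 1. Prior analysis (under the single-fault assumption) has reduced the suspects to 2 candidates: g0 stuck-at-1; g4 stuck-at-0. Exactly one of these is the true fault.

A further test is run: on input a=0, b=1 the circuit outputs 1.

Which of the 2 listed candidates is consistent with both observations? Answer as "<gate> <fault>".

Evaluate each candidate on input a=0, b=1:
  g0 stuck-at-1: g0=1 [stuck-at-1], g1=1, g2=0, g3=1, g4=1 → 1 — matches
  g4 stuck-at-0: g0=0, g1=0, g2=1, g3=1, g4=0 [stuck-at-0] → 0 — eliminated
Only g0 stuck-at-1 reproduces the observed 1.

g0 stuck-at-1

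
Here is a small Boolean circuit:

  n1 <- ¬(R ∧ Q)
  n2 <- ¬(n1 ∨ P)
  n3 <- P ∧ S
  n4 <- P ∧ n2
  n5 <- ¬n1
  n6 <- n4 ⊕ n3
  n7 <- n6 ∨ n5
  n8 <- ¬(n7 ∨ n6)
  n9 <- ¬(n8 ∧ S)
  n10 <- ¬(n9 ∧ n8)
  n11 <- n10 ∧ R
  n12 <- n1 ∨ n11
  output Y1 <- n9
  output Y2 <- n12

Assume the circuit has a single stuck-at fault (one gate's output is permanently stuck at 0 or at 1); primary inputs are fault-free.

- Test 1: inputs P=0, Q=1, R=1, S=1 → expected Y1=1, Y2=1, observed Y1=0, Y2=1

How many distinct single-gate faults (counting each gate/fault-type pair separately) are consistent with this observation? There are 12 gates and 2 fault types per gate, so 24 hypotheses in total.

5

Fault-free: n1=0, n2=1, n3=0, n4=0, n5=1, n6=0, n7=1, n8=0, n9=1, n10=1, n11=1, n12=1 → Y1=1, Y2=1. Observed Y1=0, Y2=1.
  n1: stuck-at-1 ✓; others ✗
  n2: none of the 2 fault types match ✗
  n3: none of the 2 fault types match ✗
  n4: none of the 2 fault types match ✗
  n5: stuck-at-0 ✓; others ✗
  n6: none of the 2 fault types match ✗
  n7: stuck-at-0 ✓; others ✗
  n8: stuck-at-1 ✓; others ✗
  n9: stuck-at-0 ✓; others ✗
  n10: none of the 2 fault types match ✗
  n11: none of the 2 fault types match ✗
  n12: none of the 2 fault types match ✗
Consistent faults: {n1 stuck-at-1, n5 stuck-at-0, n7 stuck-at-0, n8 stuck-at-1, n9 stuck-at-0} — 5 in all.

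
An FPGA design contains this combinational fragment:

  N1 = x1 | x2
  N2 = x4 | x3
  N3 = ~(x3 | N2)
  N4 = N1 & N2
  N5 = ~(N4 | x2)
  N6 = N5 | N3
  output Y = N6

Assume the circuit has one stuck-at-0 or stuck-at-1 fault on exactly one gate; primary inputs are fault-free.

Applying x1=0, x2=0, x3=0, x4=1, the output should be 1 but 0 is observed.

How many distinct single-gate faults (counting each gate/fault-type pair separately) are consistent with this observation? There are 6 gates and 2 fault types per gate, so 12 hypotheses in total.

4

Fault-free: N1=0, N2=1, N3=0, N4=0, N5=1, N6=1 → 1. Observed 0.
  N1 stuck-at-0: output 1 ✗
  N1 stuck-at-1: output 0 ✓
  N2 stuck-at-0: output 1 ✗
  N2 stuck-at-1: output 1 ✗
  N3 stuck-at-0: output 1 ✗
  N3 stuck-at-1: output 1 ✗
  N4 stuck-at-0: output 1 ✗
  N4 stuck-at-1: output 0 ✓
  N5 stuck-at-0: output 0 ✓
  N5 stuck-at-1: output 1 ✗
  N6 stuck-at-0: output 0 ✓
  N6 stuck-at-1: output 1 ✗
Consistent faults: {N1 stuck-at-1, N4 stuck-at-1, N5 stuck-at-0, N6 stuck-at-0} — 4 in all.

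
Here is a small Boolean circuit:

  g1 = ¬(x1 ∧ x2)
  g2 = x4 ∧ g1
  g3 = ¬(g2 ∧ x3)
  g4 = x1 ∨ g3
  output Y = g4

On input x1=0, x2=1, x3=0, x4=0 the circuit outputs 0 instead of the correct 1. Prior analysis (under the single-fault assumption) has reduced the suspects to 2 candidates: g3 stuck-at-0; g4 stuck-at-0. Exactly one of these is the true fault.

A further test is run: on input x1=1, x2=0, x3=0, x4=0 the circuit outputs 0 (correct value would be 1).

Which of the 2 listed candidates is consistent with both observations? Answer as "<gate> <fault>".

g4 stuck-at-0

Evaluate each candidate on input x1=1, x2=0, x3=0, x4=0:
  g3 stuck-at-0: g1=1, g2=0, g3=0 [stuck-at-0], g4=1 → 1 — eliminated
  g4 stuck-at-0: g1=1, g2=0, g3=1, g4=0 [stuck-at-0] → 0 — matches
Only g4 stuck-at-0 reproduces the observed 0.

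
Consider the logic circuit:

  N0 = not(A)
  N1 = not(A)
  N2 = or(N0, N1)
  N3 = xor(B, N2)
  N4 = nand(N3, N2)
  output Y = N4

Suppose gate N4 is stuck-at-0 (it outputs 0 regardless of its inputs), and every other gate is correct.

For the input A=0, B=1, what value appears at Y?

0

Propagate with N4 forced: N0=1, N1=1, N2=1, N3=0, N4=0 [stuck-at-0].
So Y = 0. (Without the fault it would be 1.)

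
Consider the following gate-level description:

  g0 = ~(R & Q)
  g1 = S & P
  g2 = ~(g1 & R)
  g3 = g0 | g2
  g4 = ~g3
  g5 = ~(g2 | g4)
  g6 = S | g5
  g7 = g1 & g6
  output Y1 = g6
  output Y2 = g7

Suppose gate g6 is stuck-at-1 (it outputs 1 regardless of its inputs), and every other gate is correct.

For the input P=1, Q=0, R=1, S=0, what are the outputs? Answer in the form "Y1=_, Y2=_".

Y1=1, Y2=0

Propagate with g6 forced: g0=1, g1=0, g2=1, g3=1, g4=0, g5=0, g6=1 [stuck-at-1], g7=0.
So the outputs are Y1=1, Y2=0. (Without the fault they would be Y1=0, Y2=0.)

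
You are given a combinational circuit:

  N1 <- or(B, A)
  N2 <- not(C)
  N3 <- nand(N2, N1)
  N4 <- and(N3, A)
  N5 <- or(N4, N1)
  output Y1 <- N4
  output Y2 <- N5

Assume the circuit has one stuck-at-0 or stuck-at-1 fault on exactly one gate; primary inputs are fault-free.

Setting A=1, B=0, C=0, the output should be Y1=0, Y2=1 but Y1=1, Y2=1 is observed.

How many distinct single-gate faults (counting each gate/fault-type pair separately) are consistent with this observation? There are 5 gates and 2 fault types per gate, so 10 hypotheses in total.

Fault-free: N1=1, N2=1, N3=0, N4=0, N5=1 → Y1=0, Y2=1. Observed Y1=1, Y2=1.
  N1 stuck-at-0: output Y1=1, Y2=1 ✓
  N1 stuck-at-1: output Y1=0, Y2=1 ✗
  N2 stuck-at-0: output Y1=1, Y2=1 ✓
  N2 stuck-at-1: output Y1=0, Y2=1 ✗
  N3 stuck-at-0: output Y1=0, Y2=1 ✗
  N3 stuck-at-1: output Y1=1, Y2=1 ✓
  N4 stuck-at-0: output Y1=0, Y2=1 ✗
  N4 stuck-at-1: output Y1=1, Y2=1 ✓
  N5 stuck-at-0: output Y1=0, Y2=0 ✗
  N5 stuck-at-1: output Y1=0, Y2=1 ✗
Consistent faults: {N1 stuck-at-0, N2 stuck-at-0, N3 stuck-at-1, N4 stuck-at-1} — 4 in all.

4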